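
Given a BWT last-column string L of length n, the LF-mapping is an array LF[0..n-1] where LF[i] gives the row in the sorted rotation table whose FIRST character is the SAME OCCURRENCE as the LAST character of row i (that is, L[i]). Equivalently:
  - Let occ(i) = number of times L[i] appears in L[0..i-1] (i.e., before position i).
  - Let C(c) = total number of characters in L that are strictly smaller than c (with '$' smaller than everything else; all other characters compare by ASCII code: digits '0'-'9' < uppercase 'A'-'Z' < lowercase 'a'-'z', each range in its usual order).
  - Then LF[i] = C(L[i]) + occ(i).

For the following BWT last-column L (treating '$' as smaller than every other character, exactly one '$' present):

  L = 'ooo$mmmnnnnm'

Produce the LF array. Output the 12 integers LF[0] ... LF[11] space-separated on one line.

Answer: 9 10 11 0 1 2 3 5 6 7 8 4

Derivation:
Char counts: '$':1, 'm':4, 'n':4, 'o':3
C (first-col start): C('$')=0, C('m')=1, C('n')=5, C('o')=9
L[0]='o': occ=0, LF[0]=C('o')+0=9+0=9
L[1]='o': occ=1, LF[1]=C('o')+1=9+1=10
L[2]='o': occ=2, LF[2]=C('o')+2=9+2=11
L[3]='$': occ=0, LF[3]=C('$')+0=0+0=0
L[4]='m': occ=0, LF[4]=C('m')+0=1+0=1
L[5]='m': occ=1, LF[5]=C('m')+1=1+1=2
L[6]='m': occ=2, LF[6]=C('m')+2=1+2=3
L[7]='n': occ=0, LF[7]=C('n')+0=5+0=5
L[8]='n': occ=1, LF[8]=C('n')+1=5+1=6
L[9]='n': occ=2, LF[9]=C('n')+2=5+2=7
L[10]='n': occ=3, LF[10]=C('n')+3=5+3=8
L[11]='m': occ=3, LF[11]=C('m')+3=1+3=4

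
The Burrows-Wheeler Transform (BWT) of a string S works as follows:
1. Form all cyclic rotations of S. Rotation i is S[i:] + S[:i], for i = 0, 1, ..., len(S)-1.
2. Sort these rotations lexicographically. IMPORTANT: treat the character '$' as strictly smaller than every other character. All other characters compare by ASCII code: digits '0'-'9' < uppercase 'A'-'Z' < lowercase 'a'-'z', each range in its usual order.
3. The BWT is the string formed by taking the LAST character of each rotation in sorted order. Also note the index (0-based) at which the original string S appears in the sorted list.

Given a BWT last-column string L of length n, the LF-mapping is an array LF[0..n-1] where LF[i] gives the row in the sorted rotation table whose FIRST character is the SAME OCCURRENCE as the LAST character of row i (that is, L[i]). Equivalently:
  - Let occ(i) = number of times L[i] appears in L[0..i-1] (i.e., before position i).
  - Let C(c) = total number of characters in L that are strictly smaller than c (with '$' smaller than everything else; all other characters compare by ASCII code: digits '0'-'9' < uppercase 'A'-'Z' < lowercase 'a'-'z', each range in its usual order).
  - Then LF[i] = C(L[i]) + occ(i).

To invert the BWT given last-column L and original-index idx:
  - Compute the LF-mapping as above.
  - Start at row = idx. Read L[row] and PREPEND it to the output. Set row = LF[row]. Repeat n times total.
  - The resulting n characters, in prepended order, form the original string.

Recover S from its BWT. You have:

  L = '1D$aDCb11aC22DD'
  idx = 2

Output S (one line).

Answer: 1CDaD2DbC2a1D1$

Derivation:
LF mapping: 1 8 0 12 9 6 14 2 3 13 7 4 5 10 11
Walk LF starting at row 2, prepending L[row]:
  step 1: row=2, L[2]='$', prepend. Next row=LF[2]=0
  step 2: row=0, L[0]='1', prepend. Next row=LF[0]=1
  step 3: row=1, L[1]='D', prepend. Next row=LF[1]=8
  step 4: row=8, L[8]='1', prepend. Next row=LF[8]=3
  step 5: row=3, L[3]='a', prepend. Next row=LF[3]=12
  step 6: row=12, L[12]='2', prepend. Next row=LF[12]=5
  step 7: row=5, L[5]='C', prepend. Next row=LF[5]=6
  step 8: row=6, L[6]='b', prepend. Next row=LF[6]=14
  step 9: row=14, L[14]='D', prepend. Next row=LF[14]=11
  step 10: row=11, L[11]='2', prepend. Next row=LF[11]=4
  step 11: row=4, L[4]='D', prepend. Next row=LF[4]=9
  step 12: row=9, L[9]='a', prepend. Next row=LF[9]=13
  step 13: row=13, L[13]='D', prepend. Next row=LF[13]=10
  step 14: row=10, L[10]='C', prepend. Next row=LF[10]=7
  step 15: row=7, L[7]='1', prepend. Next row=LF[7]=2
Reversed output: 1CDaD2DbC2a1D1$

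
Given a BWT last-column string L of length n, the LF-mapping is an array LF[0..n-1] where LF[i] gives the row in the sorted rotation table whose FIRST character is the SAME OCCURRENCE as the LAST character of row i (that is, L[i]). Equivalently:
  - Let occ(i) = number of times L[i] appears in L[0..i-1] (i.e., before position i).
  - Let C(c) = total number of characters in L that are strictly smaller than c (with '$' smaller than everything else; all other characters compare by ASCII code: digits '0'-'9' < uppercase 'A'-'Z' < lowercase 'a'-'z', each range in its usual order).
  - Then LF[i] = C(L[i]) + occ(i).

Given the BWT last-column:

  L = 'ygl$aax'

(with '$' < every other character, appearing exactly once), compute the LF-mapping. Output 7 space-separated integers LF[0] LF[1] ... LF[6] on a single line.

Char counts: '$':1, 'a':2, 'g':1, 'l':1, 'x':1, 'y':1
C (first-col start): C('$')=0, C('a')=1, C('g')=3, C('l')=4, C('x')=5, C('y')=6
L[0]='y': occ=0, LF[0]=C('y')+0=6+0=6
L[1]='g': occ=0, LF[1]=C('g')+0=3+0=3
L[2]='l': occ=0, LF[2]=C('l')+0=4+0=4
L[3]='$': occ=0, LF[3]=C('$')+0=0+0=0
L[4]='a': occ=0, LF[4]=C('a')+0=1+0=1
L[5]='a': occ=1, LF[5]=C('a')+1=1+1=2
L[6]='x': occ=0, LF[6]=C('x')+0=5+0=5

Answer: 6 3 4 0 1 2 5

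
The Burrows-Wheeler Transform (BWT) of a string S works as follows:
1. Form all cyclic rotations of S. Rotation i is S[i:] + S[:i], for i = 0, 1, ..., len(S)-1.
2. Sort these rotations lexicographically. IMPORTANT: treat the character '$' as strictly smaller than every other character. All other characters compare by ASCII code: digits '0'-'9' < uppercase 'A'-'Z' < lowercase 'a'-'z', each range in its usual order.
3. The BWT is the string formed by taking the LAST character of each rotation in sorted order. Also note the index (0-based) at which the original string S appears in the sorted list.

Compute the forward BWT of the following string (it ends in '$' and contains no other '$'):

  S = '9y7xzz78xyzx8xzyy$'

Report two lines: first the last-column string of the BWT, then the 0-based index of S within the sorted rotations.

All 18 rotations (rotation i = S[i:]+S[:i]):
  rot[0] = 9y7xzz78xyzx8xzyy$
  rot[1] = y7xzz78xyzx8xzyy$9
  rot[2] = 7xzz78xyzx8xzyy$9y
  rot[3] = xzz78xyzx8xzyy$9y7
  rot[4] = zz78xyzx8xzyy$9y7x
  rot[5] = z78xyzx8xzyy$9y7xz
  rot[6] = 78xyzx8xzyy$9y7xzz
  rot[7] = 8xyzx8xzyy$9y7xzz7
  rot[8] = xyzx8xzyy$9y7xzz78
  rot[9] = yzx8xzyy$9y7xzz78x
  rot[10] = zx8xzyy$9y7xzz78xy
  rot[11] = x8xzyy$9y7xzz78xyz
  rot[12] = 8xzyy$9y7xzz78xyzx
  rot[13] = xzyy$9y7xzz78xyzx8
  rot[14] = zyy$9y7xzz78xyzx8x
  rot[15] = yy$9y7xzz78xyzx8xz
  rot[16] = y$9y7xzz78xyzx8xzy
  rot[17] = $9y7xzz78xyzx8xzyy
Sorted (with $ < everything):
  sorted[0] = $9y7xzz78xyzx8xzyy  (last char: 'y')
  sorted[1] = 78xyzx8xzyy$9y7xzz  (last char: 'z')
  sorted[2] = 7xzz78xyzx8xzyy$9y  (last char: 'y')
  sorted[3] = 8xyzx8xzyy$9y7xzz7  (last char: '7')
  sorted[4] = 8xzyy$9y7xzz78xyzx  (last char: 'x')
  sorted[5] = 9y7xzz78xyzx8xzyy$  (last char: '$')
  sorted[6] = x8xzyy$9y7xzz78xyz  (last char: 'z')
  sorted[7] = xyzx8xzyy$9y7xzz78  (last char: '8')
  sorted[8] = xzyy$9y7xzz78xyzx8  (last char: '8')
  sorted[9] = xzz78xyzx8xzyy$9y7  (last char: '7')
  sorted[10] = y$9y7xzz78xyzx8xzy  (last char: 'y')
  sorted[11] = y7xzz78xyzx8xzyy$9  (last char: '9')
  sorted[12] = yy$9y7xzz78xyzx8xz  (last char: 'z')
  sorted[13] = yzx8xzyy$9y7xzz78x  (last char: 'x')
  sorted[14] = z78xyzx8xzyy$9y7xz  (last char: 'z')
  sorted[15] = zx8xzyy$9y7xzz78xy  (last char: 'y')
  sorted[16] = zyy$9y7xzz78xyzx8x  (last char: 'x')
  sorted[17] = zz78xyzx8xzyy$9y7x  (last char: 'x')
Last column: yzy7x$z887y9zxzyxx
Original string S is at sorted index 5

Answer: yzy7x$z887y9zxzyxx
5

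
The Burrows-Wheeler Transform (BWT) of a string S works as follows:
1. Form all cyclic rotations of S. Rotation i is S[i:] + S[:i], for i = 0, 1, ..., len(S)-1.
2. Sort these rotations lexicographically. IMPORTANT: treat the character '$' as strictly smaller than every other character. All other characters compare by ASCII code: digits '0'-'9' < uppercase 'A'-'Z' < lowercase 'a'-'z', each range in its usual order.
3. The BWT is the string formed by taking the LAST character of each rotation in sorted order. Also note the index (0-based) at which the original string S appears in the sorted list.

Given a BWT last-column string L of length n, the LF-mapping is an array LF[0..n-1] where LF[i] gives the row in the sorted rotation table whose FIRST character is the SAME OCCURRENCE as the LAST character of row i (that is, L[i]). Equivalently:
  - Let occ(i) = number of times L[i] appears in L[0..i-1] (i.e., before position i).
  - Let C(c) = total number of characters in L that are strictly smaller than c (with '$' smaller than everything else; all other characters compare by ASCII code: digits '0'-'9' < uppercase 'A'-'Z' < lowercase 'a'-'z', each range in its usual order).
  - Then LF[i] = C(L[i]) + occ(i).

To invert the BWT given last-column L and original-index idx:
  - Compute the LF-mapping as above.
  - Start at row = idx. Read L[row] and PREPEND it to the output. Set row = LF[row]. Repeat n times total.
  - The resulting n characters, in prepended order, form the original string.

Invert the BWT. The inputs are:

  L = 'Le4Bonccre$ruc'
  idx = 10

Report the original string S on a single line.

LF mapping: 3 7 1 2 10 9 4 5 11 8 0 12 13 6
Walk LF starting at row 10, prepending L[row]:
  step 1: row=10, L[10]='$', prepend. Next row=LF[10]=0
  step 2: row=0, L[0]='L', prepend. Next row=LF[0]=3
  step 3: row=3, L[3]='B', prepend. Next row=LF[3]=2
  step 4: row=2, L[2]='4', prepend. Next row=LF[2]=1
  step 5: row=1, L[1]='e', prepend. Next row=LF[1]=7
  step 6: row=7, L[7]='c', prepend. Next row=LF[7]=5
  step 7: row=5, L[5]='n', prepend. Next row=LF[5]=9
  step 8: row=9, L[9]='e', prepend. Next row=LF[9]=8
  step 9: row=8, L[8]='r', prepend. Next row=LF[8]=11
  step 10: row=11, L[11]='r', prepend. Next row=LF[11]=12
  step 11: row=12, L[12]='u', prepend. Next row=LF[12]=13
  step 12: row=13, L[13]='c', prepend. Next row=LF[13]=6
  step 13: row=6, L[6]='c', prepend. Next row=LF[6]=4
  step 14: row=4, L[4]='o', prepend. Next row=LF[4]=10
Reversed output: occurrence4BL$

Answer: occurrence4BL$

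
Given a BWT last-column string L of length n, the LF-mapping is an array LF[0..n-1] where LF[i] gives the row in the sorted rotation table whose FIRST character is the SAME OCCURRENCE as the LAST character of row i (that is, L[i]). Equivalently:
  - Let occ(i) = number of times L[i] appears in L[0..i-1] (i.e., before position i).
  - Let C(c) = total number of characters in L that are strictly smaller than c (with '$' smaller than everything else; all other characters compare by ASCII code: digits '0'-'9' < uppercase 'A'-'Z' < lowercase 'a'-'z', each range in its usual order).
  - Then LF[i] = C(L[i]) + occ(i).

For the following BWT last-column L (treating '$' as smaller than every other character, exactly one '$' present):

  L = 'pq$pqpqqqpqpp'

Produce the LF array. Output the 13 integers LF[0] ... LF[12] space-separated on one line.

Char counts: '$':1, 'p':6, 'q':6
C (first-col start): C('$')=0, C('p')=1, C('q')=7
L[0]='p': occ=0, LF[0]=C('p')+0=1+0=1
L[1]='q': occ=0, LF[1]=C('q')+0=7+0=7
L[2]='$': occ=0, LF[2]=C('$')+0=0+0=0
L[3]='p': occ=1, LF[3]=C('p')+1=1+1=2
L[4]='q': occ=1, LF[4]=C('q')+1=7+1=8
L[5]='p': occ=2, LF[5]=C('p')+2=1+2=3
L[6]='q': occ=2, LF[6]=C('q')+2=7+2=9
L[7]='q': occ=3, LF[7]=C('q')+3=7+3=10
L[8]='q': occ=4, LF[8]=C('q')+4=7+4=11
L[9]='p': occ=3, LF[9]=C('p')+3=1+3=4
L[10]='q': occ=5, LF[10]=C('q')+5=7+5=12
L[11]='p': occ=4, LF[11]=C('p')+4=1+4=5
L[12]='p': occ=5, LF[12]=C('p')+5=1+5=6

Answer: 1 7 0 2 8 3 9 10 11 4 12 5 6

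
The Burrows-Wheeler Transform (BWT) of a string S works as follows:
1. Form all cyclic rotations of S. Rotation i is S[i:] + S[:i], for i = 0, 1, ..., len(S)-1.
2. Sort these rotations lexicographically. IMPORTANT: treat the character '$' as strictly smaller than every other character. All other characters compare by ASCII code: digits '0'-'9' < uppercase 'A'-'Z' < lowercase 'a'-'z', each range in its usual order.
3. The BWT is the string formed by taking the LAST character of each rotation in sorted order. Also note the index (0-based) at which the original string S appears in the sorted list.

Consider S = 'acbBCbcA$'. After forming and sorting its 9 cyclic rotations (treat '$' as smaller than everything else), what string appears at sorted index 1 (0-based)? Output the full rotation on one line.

Answer: A$acbBCbc

Derivation:
All 9 rotations (rotation i = S[i:]+S[:i]):
  rot[0] = acbBCbcA$
  rot[1] = cbBCbcA$a
  rot[2] = bBCbcA$ac
  rot[3] = BCbcA$acb
  rot[4] = CbcA$acbB
  rot[5] = bcA$acbBC
  rot[6] = cA$acbBCb
  rot[7] = A$acbBCbc
  rot[8] = $acbBCbcA
Sorted (with $ < everything):
  sorted[0] = $acbBCbcA
  sorted[1] = A$acbBCbc
  sorted[2] = BCbcA$acb
  sorted[3] = CbcA$acbB
  sorted[4] = acbBCbcA$
  sorted[5] = bBCbcA$ac
  sorted[6] = bcA$acbBC
  sorted[7] = cA$acbBCb
  sorted[8] = cbBCbcA$a
sorted[1] = A$acbBCbc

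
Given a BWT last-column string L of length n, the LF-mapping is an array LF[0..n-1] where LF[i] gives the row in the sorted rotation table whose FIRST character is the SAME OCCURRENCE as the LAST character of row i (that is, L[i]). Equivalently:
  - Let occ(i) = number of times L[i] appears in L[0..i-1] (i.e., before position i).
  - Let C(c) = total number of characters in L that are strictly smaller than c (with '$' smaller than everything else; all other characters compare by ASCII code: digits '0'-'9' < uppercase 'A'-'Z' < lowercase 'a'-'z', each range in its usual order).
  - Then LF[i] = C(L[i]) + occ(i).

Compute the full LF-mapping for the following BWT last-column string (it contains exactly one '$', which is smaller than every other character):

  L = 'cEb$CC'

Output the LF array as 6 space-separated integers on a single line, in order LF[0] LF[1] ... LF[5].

Answer: 5 3 4 0 1 2

Derivation:
Char counts: '$':1, 'C':2, 'E':1, 'b':1, 'c':1
C (first-col start): C('$')=0, C('C')=1, C('E')=3, C('b')=4, C('c')=5
L[0]='c': occ=0, LF[0]=C('c')+0=5+0=5
L[1]='E': occ=0, LF[1]=C('E')+0=3+0=3
L[2]='b': occ=0, LF[2]=C('b')+0=4+0=4
L[3]='$': occ=0, LF[3]=C('$')+0=0+0=0
L[4]='C': occ=0, LF[4]=C('C')+0=1+0=1
L[5]='C': occ=1, LF[5]=C('C')+1=1+1=2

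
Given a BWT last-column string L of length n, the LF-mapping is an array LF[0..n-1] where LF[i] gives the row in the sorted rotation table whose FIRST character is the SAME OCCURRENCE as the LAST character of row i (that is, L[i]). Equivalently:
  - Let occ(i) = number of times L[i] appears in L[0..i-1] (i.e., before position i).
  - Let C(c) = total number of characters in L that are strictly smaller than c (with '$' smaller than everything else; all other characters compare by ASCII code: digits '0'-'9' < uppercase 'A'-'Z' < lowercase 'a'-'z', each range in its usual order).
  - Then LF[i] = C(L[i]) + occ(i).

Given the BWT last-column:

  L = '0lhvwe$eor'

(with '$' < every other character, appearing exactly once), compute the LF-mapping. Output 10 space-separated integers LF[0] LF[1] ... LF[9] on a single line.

Char counts: '$':1, '0':1, 'e':2, 'h':1, 'l':1, 'o':1, 'r':1, 'v':1, 'w':1
C (first-col start): C('$')=0, C('0')=1, C('e')=2, C('h')=4, C('l')=5, C('o')=6, C('r')=7, C('v')=8, C('w')=9
L[0]='0': occ=0, LF[0]=C('0')+0=1+0=1
L[1]='l': occ=0, LF[1]=C('l')+0=5+0=5
L[2]='h': occ=0, LF[2]=C('h')+0=4+0=4
L[3]='v': occ=0, LF[3]=C('v')+0=8+0=8
L[4]='w': occ=0, LF[4]=C('w')+0=9+0=9
L[5]='e': occ=0, LF[5]=C('e')+0=2+0=2
L[6]='$': occ=0, LF[6]=C('$')+0=0+0=0
L[7]='e': occ=1, LF[7]=C('e')+1=2+1=3
L[8]='o': occ=0, LF[8]=C('o')+0=6+0=6
L[9]='r': occ=0, LF[9]=C('r')+0=7+0=7

Answer: 1 5 4 8 9 2 0 3 6 7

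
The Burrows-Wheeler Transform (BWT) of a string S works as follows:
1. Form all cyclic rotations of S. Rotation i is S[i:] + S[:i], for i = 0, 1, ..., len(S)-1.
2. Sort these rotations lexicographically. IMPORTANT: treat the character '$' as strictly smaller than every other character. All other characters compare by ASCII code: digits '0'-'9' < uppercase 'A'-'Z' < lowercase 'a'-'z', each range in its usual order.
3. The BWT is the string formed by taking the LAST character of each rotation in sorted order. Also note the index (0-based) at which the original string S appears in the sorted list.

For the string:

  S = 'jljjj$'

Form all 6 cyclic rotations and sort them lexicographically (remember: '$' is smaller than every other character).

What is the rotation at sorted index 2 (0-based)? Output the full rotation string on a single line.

All 6 rotations (rotation i = S[i:]+S[:i]):
  rot[0] = jljjj$
  rot[1] = ljjj$j
  rot[2] = jjj$jl
  rot[3] = jj$jlj
  rot[4] = j$jljj
  rot[5] = $jljjj
Sorted (with $ < everything):
  sorted[0] = $jljjj
  sorted[1] = j$jljj
  sorted[2] = jj$jlj
  sorted[3] = jjj$jl
  sorted[4] = jljjj$
  sorted[5] = ljjj$j
sorted[2] = jj$jlj

Answer: jj$jlj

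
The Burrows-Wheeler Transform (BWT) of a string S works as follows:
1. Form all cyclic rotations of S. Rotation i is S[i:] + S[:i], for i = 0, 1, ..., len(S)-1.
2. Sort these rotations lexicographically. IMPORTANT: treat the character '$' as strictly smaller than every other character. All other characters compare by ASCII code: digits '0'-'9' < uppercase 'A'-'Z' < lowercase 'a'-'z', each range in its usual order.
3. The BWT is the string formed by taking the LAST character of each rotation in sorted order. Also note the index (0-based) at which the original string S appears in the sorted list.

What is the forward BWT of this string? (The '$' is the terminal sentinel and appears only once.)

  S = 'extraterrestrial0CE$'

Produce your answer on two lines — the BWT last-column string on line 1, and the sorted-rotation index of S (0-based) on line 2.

All 20 rotations (rotation i = S[i:]+S[:i]):
  rot[0] = extraterrestrial0CE$
  rot[1] = xtraterrestrial0CE$e
  rot[2] = traterrestrial0CE$ex
  rot[3] = raterrestrial0CE$ext
  rot[4] = aterrestrial0CE$extr
  rot[5] = terrestrial0CE$extra
  rot[6] = errestrial0CE$extrat
  rot[7] = rrestrial0CE$extrate
  rot[8] = restrial0CE$extrater
  rot[9] = estrial0CE$extraterr
  rot[10] = strial0CE$extraterre
  rot[11] = trial0CE$extraterres
  rot[12] = rial0CE$extraterrest
  rot[13] = ial0CE$extraterrestr
  rot[14] = al0CE$extraterrestri
  rot[15] = l0CE$extraterrestria
  rot[16] = 0CE$extraterrestrial
  rot[17] = CE$extraterrestrial0
  rot[18] = E$extraterrestrial0C
  rot[19] = $extraterrestrial0CE
Sorted (with $ < everything):
  sorted[0] = $extraterrestrial0CE  (last char: 'E')
  sorted[1] = 0CE$extraterrestrial  (last char: 'l')
  sorted[2] = CE$extraterrestrial0  (last char: '0')
  sorted[3] = E$extraterrestrial0C  (last char: 'C')
  sorted[4] = al0CE$extraterrestri  (last char: 'i')
  sorted[5] = aterrestrial0CE$extr  (last char: 'r')
  sorted[6] = errestrial0CE$extrat  (last char: 't')
  sorted[7] = estrial0CE$extraterr  (last char: 'r')
  sorted[8] = extraterrestrial0CE$  (last char: '$')
  sorted[9] = ial0CE$extraterrestr  (last char: 'r')
  sorted[10] = l0CE$extraterrestria  (last char: 'a')
  sorted[11] = raterrestrial0CE$ext  (last char: 't')
  sorted[12] = restrial0CE$extrater  (last char: 'r')
  sorted[13] = rial0CE$extraterrest  (last char: 't')
  sorted[14] = rrestrial0CE$extrate  (last char: 'e')
  sorted[15] = strial0CE$extraterre  (last char: 'e')
  sorted[16] = terrestrial0CE$extra  (last char: 'a')
  sorted[17] = traterrestrial0CE$ex  (last char: 'x')
  sorted[18] = trial0CE$extraterres  (last char: 's')
  sorted[19] = xtraterrestrial0CE$e  (last char: 'e')
Last column: El0Cirtr$ratrteeaxse
Original string S is at sorted index 8

Answer: El0Cirtr$ratrteeaxse
8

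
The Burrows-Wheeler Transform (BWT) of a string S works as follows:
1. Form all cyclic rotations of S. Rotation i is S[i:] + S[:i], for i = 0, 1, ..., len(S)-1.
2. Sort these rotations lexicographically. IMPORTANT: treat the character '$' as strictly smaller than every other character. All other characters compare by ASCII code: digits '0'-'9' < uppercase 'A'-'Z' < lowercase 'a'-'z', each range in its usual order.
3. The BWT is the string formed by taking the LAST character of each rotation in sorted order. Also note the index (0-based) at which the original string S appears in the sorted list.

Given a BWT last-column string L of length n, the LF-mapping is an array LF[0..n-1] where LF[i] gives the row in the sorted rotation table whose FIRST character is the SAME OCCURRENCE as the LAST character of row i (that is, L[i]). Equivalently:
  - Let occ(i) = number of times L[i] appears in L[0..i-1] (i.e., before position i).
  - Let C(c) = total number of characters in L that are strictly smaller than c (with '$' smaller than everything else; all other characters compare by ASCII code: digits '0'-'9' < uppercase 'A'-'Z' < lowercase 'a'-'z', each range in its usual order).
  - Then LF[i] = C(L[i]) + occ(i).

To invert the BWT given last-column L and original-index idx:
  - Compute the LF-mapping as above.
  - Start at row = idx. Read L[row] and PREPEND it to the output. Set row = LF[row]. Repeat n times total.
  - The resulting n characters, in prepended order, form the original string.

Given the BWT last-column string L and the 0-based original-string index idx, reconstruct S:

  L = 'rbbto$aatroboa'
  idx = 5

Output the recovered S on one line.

LF mapping: 10 4 5 12 7 0 1 2 13 11 8 6 9 3
Walk LF starting at row 5, prepending L[row]:
  step 1: row=5, L[5]='$', prepend. Next row=LF[5]=0
  step 2: row=0, L[0]='r', prepend. Next row=LF[0]=10
  step 3: row=10, L[10]='o', prepend. Next row=LF[10]=8
  step 4: row=8, L[8]='t', prepend. Next row=LF[8]=13
  step 5: row=13, L[13]='a', prepend. Next row=LF[13]=3
  step 6: row=3, L[3]='t', prepend. Next row=LF[3]=12
  step 7: row=12, L[12]='o', prepend. Next row=LF[12]=9
  step 8: row=9, L[9]='r', prepend. Next row=LF[9]=11
  step 9: row=11, L[11]='b', prepend. Next row=LF[11]=6
  step 10: row=6, L[6]='a', prepend. Next row=LF[6]=1
  step 11: row=1, L[1]='b', prepend. Next row=LF[1]=4
  step 12: row=4, L[4]='o', prepend. Next row=LF[4]=7
  step 13: row=7, L[7]='a', prepend. Next row=LF[7]=2
  step 14: row=2, L[2]='b', prepend. Next row=LF[2]=5
Reversed output: baobabrotator$

Answer: baobabrotator$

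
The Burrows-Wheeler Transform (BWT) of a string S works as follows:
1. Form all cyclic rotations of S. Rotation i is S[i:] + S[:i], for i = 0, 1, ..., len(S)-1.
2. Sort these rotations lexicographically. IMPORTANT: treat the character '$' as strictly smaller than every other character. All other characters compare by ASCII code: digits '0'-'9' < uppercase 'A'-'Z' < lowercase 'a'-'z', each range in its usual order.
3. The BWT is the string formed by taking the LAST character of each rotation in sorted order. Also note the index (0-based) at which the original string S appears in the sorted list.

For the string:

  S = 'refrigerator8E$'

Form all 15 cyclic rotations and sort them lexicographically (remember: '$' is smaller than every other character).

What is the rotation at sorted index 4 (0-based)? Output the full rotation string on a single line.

Answer: efrigerator8E$r

Derivation:
All 15 rotations (rotation i = S[i:]+S[:i]):
  rot[0] = refrigerator8E$
  rot[1] = efrigerator8E$r
  rot[2] = frigerator8E$re
  rot[3] = rigerator8E$ref
  rot[4] = igerator8E$refr
  rot[5] = gerator8E$refri
  rot[6] = erator8E$refrig
  rot[7] = rator8E$refrige
  rot[8] = ator8E$refriger
  rot[9] = tor8E$refrigera
  rot[10] = or8E$refrigerat
  rot[11] = r8E$refrigerato
  rot[12] = 8E$refrigerator
  rot[13] = E$refrigerator8
  rot[14] = $refrigerator8E
Sorted (with $ < everything):
  sorted[0] = $refrigerator8E
  sorted[1] = 8E$refrigerator
  sorted[2] = E$refrigerator8
  sorted[3] = ator8E$refriger
  sorted[4] = efrigerator8E$r
  sorted[5] = erator8E$refrig
  sorted[6] = frigerator8E$re
  sorted[7] = gerator8E$refri
  sorted[8] = igerator8E$refr
  sorted[9] = or8E$refrigerat
  sorted[10] = r8E$refrigerato
  sorted[11] = rator8E$refrige
  sorted[12] = refrigerator8E$
  sorted[13] = rigerator8E$ref
  sorted[14] = tor8E$refrigera
sorted[4] = efrigerator8E$r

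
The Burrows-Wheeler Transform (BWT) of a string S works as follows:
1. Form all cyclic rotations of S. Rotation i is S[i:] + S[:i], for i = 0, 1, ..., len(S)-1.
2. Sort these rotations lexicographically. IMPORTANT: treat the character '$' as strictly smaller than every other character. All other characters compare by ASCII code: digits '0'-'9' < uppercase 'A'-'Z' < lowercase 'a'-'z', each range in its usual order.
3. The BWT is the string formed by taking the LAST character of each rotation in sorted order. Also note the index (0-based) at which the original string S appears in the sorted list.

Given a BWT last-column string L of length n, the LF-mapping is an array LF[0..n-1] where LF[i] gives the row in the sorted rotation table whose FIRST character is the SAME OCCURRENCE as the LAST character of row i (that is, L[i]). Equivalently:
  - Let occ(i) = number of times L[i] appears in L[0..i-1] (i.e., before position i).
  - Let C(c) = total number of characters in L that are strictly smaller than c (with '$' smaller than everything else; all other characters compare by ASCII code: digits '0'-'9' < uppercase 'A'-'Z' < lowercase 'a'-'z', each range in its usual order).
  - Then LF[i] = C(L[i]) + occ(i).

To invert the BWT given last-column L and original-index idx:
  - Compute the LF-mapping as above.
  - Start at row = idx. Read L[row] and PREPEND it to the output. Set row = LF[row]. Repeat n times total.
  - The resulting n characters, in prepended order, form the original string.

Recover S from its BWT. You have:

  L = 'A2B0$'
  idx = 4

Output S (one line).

Answer: B20A$

Derivation:
LF mapping: 3 2 4 1 0
Walk LF starting at row 4, prepending L[row]:
  step 1: row=4, L[4]='$', prepend. Next row=LF[4]=0
  step 2: row=0, L[0]='A', prepend. Next row=LF[0]=3
  step 3: row=3, L[3]='0', prepend. Next row=LF[3]=1
  step 4: row=1, L[1]='2', prepend. Next row=LF[1]=2
  step 5: row=2, L[2]='B', prepend. Next row=LF[2]=4
Reversed output: B20A$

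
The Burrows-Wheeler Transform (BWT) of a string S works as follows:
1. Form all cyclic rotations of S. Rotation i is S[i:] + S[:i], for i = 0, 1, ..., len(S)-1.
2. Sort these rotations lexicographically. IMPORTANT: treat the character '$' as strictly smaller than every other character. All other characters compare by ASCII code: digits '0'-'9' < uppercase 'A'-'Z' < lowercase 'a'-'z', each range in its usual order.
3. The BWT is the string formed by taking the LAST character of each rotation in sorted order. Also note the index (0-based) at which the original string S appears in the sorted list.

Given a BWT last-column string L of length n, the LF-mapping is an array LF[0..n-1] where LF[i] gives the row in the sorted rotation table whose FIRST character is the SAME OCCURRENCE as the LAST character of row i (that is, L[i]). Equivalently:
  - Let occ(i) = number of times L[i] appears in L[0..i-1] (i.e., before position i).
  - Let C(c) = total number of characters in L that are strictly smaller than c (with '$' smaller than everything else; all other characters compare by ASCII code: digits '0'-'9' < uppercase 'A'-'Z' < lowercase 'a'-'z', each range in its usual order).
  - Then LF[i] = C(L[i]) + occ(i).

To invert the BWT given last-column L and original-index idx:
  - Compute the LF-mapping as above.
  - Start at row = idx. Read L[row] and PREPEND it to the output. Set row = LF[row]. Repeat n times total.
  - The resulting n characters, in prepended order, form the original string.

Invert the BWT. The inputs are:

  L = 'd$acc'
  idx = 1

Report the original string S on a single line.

LF mapping: 4 0 1 2 3
Walk LF starting at row 1, prepending L[row]:
  step 1: row=1, L[1]='$', prepend. Next row=LF[1]=0
  step 2: row=0, L[0]='d', prepend. Next row=LF[0]=4
  step 3: row=4, L[4]='c', prepend. Next row=LF[4]=3
  step 4: row=3, L[3]='c', prepend. Next row=LF[3]=2
  step 5: row=2, L[2]='a', prepend. Next row=LF[2]=1
Reversed output: accd$

Answer: accd$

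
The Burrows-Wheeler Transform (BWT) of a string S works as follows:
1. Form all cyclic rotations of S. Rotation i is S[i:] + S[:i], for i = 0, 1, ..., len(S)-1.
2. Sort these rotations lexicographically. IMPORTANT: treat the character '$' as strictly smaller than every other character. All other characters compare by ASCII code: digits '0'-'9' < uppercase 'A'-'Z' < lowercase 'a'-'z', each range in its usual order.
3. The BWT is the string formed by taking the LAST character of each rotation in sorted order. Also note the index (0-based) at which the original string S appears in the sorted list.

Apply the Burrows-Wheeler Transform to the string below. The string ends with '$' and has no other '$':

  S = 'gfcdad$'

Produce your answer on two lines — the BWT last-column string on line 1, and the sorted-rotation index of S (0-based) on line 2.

All 7 rotations (rotation i = S[i:]+S[:i]):
  rot[0] = gfcdad$
  rot[1] = fcdad$g
  rot[2] = cdad$gf
  rot[3] = dad$gfc
  rot[4] = ad$gfcd
  rot[5] = d$gfcda
  rot[6] = $gfcdad
Sorted (with $ < everything):
  sorted[0] = $gfcdad  (last char: 'd')
  sorted[1] = ad$gfcd  (last char: 'd')
  sorted[2] = cdad$gf  (last char: 'f')
  sorted[3] = d$gfcda  (last char: 'a')
  sorted[4] = dad$gfc  (last char: 'c')
  sorted[5] = fcdad$g  (last char: 'g')
  sorted[6] = gfcdad$  (last char: '$')
Last column: ddfacg$
Original string S is at sorted index 6

Answer: ddfacg$
6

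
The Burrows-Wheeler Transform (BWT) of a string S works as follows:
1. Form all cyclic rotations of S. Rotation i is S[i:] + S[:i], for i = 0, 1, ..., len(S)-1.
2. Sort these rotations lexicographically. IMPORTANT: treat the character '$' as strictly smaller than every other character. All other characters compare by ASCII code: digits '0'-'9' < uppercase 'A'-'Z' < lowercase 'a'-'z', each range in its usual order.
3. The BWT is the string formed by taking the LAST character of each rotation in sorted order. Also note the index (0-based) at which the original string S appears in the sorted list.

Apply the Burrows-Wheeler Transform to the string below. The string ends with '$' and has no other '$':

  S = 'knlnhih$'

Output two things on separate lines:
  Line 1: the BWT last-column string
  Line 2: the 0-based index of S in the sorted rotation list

All 8 rotations (rotation i = S[i:]+S[:i]):
  rot[0] = knlnhih$
  rot[1] = nlnhih$k
  rot[2] = lnhih$kn
  rot[3] = nhih$knl
  rot[4] = hih$knln
  rot[5] = ih$knlnh
  rot[6] = h$knlnhi
  rot[7] = $knlnhih
Sorted (with $ < everything):
  sorted[0] = $knlnhih  (last char: 'h')
  sorted[1] = h$knlnhi  (last char: 'i')
  sorted[2] = hih$knln  (last char: 'n')
  sorted[3] = ih$knlnh  (last char: 'h')
  sorted[4] = knlnhih$  (last char: '$')
  sorted[5] = lnhih$kn  (last char: 'n')
  sorted[6] = nhih$knl  (last char: 'l')
  sorted[7] = nlnhih$k  (last char: 'k')
Last column: hinh$nlk
Original string S is at sorted index 4

Answer: hinh$nlk
4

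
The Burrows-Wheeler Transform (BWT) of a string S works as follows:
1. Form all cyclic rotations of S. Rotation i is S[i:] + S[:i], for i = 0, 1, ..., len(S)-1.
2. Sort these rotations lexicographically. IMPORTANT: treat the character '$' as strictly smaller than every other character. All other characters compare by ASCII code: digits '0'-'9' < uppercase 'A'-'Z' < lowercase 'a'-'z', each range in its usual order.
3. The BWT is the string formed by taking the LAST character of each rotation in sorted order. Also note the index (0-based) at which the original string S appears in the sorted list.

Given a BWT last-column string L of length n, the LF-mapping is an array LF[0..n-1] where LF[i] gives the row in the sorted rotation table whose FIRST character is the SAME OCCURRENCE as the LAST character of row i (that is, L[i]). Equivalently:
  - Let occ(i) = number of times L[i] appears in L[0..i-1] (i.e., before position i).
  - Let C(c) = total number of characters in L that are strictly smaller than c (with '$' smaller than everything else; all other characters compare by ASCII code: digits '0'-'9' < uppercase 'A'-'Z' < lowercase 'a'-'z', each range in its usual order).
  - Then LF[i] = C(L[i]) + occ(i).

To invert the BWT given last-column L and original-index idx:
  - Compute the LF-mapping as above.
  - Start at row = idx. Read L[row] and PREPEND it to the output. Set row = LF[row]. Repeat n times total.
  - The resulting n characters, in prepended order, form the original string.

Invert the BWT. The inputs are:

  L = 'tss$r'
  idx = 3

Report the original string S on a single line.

LF mapping: 4 2 3 0 1
Walk LF starting at row 3, prepending L[row]:
  step 1: row=3, L[3]='$', prepend. Next row=LF[3]=0
  step 2: row=0, L[0]='t', prepend. Next row=LF[0]=4
  step 3: row=4, L[4]='r', prepend. Next row=LF[4]=1
  step 4: row=1, L[1]='s', prepend. Next row=LF[1]=2
  step 5: row=2, L[2]='s', prepend. Next row=LF[2]=3
Reversed output: ssrt$

Answer: ssrt$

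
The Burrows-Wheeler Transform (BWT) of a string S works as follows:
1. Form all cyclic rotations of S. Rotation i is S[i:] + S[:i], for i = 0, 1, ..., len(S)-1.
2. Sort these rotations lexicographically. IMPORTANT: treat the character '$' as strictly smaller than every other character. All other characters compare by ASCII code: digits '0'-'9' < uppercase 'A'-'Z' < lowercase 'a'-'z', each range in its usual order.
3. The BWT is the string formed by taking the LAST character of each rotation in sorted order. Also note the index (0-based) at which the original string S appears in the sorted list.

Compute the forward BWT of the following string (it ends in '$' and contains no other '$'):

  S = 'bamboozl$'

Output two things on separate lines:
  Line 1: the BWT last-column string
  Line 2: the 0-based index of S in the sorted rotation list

All 9 rotations (rotation i = S[i:]+S[:i]):
  rot[0] = bamboozl$
  rot[1] = amboozl$b
  rot[2] = mboozl$ba
  rot[3] = boozl$bam
  rot[4] = oozl$bamb
  rot[5] = ozl$bambo
  rot[6] = zl$bamboo
  rot[7] = l$bambooz
  rot[8] = $bamboozl
Sorted (with $ < everything):
  sorted[0] = $bamboozl  (last char: 'l')
  sorted[1] = amboozl$b  (last char: 'b')
  sorted[2] = bamboozl$  (last char: '$')
  sorted[3] = boozl$bam  (last char: 'm')
  sorted[4] = l$bambooz  (last char: 'z')
  sorted[5] = mboozl$ba  (last char: 'a')
  sorted[6] = oozl$bamb  (last char: 'b')
  sorted[7] = ozl$bambo  (last char: 'o')
  sorted[8] = zl$bamboo  (last char: 'o')
Last column: lb$mzaboo
Original string S is at sorted index 2

Answer: lb$mzaboo
2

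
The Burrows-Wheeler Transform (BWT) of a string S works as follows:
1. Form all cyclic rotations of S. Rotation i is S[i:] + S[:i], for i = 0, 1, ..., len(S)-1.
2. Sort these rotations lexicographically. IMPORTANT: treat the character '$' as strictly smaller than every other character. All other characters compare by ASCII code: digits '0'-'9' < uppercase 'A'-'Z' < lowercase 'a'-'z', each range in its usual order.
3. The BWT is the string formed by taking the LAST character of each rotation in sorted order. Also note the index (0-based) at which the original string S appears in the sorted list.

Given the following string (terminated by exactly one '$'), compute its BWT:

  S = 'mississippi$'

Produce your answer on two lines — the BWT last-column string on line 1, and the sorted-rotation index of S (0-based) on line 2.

Answer: ipssm$pissii
5

Derivation:
All 12 rotations (rotation i = S[i:]+S[:i]):
  rot[0] = mississippi$
  rot[1] = ississippi$m
  rot[2] = ssissippi$mi
  rot[3] = sissippi$mis
  rot[4] = issippi$miss
  rot[5] = ssippi$missi
  rot[6] = sippi$missis
  rot[7] = ippi$mississ
  rot[8] = ppi$mississi
  rot[9] = pi$mississip
  rot[10] = i$mississipp
  rot[11] = $mississippi
Sorted (with $ < everything):
  sorted[0] = $mississippi  (last char: 'i')
  sorted[1] = i$mississipp  (last char: 'p')
  sorted[2] = ippi$mississ  (last char: 's')
  sorted[3] = issippi$miss  (last char: 's')
  sorted[4] = ississippi$m  (last char: 'm')
  sorted[5] = mississippi$  (last char: '$')
  sorted[6] = pi$mississip  (last char: 'p')
  sorted[7] = ppi$mississi  (last char: 'i')
  sorted[8] = sippi$missis  (last char: 's')
  sorted[9] = sissippi$mis  (last char: 's')
  sorted[10] = ssippi$missi  (last char: 'i')
  sorted[11] = ssissippi$mi  (last char: 'i')
Last column: ipssm$pissii
Original string S is at sorted index 5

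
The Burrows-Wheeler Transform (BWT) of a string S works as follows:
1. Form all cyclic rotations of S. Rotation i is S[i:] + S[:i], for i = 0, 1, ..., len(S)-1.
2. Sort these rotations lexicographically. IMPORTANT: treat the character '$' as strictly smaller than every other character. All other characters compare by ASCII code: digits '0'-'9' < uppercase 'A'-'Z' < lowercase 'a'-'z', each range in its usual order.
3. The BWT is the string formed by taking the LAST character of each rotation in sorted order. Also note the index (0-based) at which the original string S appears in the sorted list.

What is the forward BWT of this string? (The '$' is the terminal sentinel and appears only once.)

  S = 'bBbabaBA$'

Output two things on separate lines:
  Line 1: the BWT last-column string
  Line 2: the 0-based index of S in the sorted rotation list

Answer: ABabbb$aB
6

Derivation:
All 9 rotations (rotation i = S[i:]+S[:i]):
  rot[0] = bBbabaBA$
  rot[1] = BbabaBA$b
  rot[2] = babaBA$bB
  rot[3] = abaBA$bBb
  rot[4] = baBA$bBba
  rot[5] = aBA$bBbab
  rot[6] = BA$bBbaba
  rot[7] = A$bBbabaB
  rot[8] = $bBbabaBA
Sorted (with $ < everything):
  sorted[0] = $bBbabaBA  (last char: 'A')
  sorted[1] = A$bBbabaB  (last char: 'B')
  sorted[2] = BA$bBbaba  (last char: 'a')
  sorted[3] = BbabaBA$b  (last char: 'b')
  sorted[4] = aBA$bBbab  (last char: 'b')
  sorted[5] = abaBA$bBb  (last char: 'b')
  sorted[6] = bBbabaBA$  (last char: '$')
  sorted[7] = baBA$bBba  (last char: 'a')
  sorted[8] = babaBA$bB  (last char: 'B')
Last column: ABabbb$aB
Original string S is at sorted index 6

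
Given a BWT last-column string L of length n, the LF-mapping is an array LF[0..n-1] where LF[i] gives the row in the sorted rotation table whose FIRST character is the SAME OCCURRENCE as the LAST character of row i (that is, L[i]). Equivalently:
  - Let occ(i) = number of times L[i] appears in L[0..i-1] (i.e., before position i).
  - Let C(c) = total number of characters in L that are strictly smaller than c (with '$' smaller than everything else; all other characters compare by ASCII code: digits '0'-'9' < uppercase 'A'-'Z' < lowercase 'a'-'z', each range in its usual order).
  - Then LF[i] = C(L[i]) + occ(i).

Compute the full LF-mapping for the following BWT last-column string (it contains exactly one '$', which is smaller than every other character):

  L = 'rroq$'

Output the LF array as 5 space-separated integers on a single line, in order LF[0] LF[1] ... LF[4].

Answer: 3 4 1 2 0

Derivation:
Char counts: '$':1, 'o':1, 'q':1, 'r':2
C (first-col start): C('$')=0, C('o')=1, C('q')=2, C('r')=3
L[0]='r': occ=0, LF[0]=C('r')+0=3+0=3
L[1]='r': occ=1, LF[1]=C('r')+1=3+1=4
L[2]='o': occ=0, LF[2]=C('o')+0=1+0=1
L[3]='q': occ=0, LF[3]=C('q')+0=2+0=2
L[4]='$': occ=0, LF[4]=C('$')+0=0+0=0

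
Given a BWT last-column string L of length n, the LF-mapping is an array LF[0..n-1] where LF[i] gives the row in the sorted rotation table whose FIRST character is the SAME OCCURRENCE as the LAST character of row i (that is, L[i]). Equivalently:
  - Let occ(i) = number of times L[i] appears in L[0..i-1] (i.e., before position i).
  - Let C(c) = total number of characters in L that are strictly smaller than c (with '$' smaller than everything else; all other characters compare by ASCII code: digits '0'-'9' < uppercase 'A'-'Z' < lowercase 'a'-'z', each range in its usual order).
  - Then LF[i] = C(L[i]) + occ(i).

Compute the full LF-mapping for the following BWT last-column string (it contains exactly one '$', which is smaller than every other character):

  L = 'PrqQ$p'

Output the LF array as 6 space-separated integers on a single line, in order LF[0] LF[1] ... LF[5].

Char counts: '$':1, 'P':1, 'Q':1, 'p':1, 'q':1, 'r':1
C (first-col start): C('$')=0, C('P')=1, C('Q')=2, C('p')=3, C('q')=4, C('r')=5
L[0]='P': occ=0, LF[0]=C('P')+0=1+0=1
L[1]='r': occ=0, LF[1]=C('r')+0=5+0=5
L[2]='q': occ=0, LF[2]=C('q')+0=4+0=4
L[3]='Q': occ=0, LF[3]=C('Q')+0=2+0=2
L[4]='$': occ=0, LF[4]=C('$')+0=0+0=0
L[5]='p': occ=0, LF[5]=C('p')+0=3+0=3

Answer: 1 5 4 2 0 3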